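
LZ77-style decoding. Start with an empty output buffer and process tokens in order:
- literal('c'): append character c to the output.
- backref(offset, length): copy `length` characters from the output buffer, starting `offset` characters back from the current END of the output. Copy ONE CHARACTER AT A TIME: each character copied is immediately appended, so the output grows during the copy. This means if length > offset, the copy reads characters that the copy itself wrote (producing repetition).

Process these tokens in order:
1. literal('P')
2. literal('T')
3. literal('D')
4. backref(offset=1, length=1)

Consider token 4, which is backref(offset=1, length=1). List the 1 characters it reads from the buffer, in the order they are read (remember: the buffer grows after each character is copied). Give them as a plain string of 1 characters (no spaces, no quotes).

Answer: D

Derivation:
Token 1: literal('P'). Output: "P"
Token 2: literal('T'). Output: "PT"
Token 3: literal('D'). Output: "PTD"
Token 4: backref(off=1, len=1). Buffer before: "PTD" (len 3)
  byte 1: read out[2]='D', append. Buffer now: "PTDD"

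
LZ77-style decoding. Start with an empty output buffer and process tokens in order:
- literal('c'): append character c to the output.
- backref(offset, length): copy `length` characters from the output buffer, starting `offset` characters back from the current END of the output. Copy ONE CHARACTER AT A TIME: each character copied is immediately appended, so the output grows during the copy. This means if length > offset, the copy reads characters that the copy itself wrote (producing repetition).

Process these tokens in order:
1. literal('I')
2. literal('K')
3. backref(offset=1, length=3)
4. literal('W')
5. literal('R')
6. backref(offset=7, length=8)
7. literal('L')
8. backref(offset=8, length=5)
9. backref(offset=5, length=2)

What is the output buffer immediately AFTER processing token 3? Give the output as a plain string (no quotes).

Token 1: literal('I'). Output: "I"
Token 2: literal('K'). Output: "IK"
Token 3: backref(off=1, len=3) (overlapping!). Copied 'KKK' from pos 1. Output: "IKKKK"

Answer: IKKKK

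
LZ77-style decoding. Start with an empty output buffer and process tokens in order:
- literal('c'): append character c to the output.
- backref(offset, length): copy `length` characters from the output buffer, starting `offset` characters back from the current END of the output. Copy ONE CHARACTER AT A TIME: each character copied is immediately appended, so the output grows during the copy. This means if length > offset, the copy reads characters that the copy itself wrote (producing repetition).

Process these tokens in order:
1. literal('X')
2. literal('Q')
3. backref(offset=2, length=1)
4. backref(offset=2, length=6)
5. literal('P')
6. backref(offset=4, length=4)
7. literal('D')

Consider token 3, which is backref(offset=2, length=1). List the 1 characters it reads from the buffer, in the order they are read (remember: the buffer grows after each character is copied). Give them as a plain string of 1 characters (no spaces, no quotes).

Answer: X

Derivation:
Token 1: literal('X'). Output: "X"
Token 2: literal('Q'). Output: "XQ"
Token 3: backref(off=2, len=1). Buffer before: "XQ" (len 2)
  byte 1: read out[0]='X', append. Buffer now: "XQX"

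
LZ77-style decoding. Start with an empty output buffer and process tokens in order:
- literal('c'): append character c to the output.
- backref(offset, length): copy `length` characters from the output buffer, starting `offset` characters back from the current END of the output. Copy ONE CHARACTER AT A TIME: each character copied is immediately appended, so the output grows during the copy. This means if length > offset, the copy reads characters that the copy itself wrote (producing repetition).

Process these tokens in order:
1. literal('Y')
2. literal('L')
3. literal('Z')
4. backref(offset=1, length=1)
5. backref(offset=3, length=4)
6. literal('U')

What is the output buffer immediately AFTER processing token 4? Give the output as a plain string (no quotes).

Token 1: literal('Y'). Output: "Y"
Token 2: literal('L'). Output: "YL"
Token 3: literal('Z'). Output: "YLZ"
Token 4: backref(off=1, len=1). Copied 'Z' from pos 2. Output: "YLZZ"

Answer: YLZZ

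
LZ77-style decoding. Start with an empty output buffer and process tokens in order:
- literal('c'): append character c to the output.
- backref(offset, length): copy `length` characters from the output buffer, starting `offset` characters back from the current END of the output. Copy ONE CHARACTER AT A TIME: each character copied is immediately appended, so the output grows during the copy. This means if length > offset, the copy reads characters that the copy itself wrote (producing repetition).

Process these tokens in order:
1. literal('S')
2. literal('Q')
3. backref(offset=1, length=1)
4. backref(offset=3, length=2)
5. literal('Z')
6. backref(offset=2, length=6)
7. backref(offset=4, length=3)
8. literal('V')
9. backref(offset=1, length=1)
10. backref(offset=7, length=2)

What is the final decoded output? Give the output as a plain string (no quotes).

Answer: SQQSQZQZQZQZQZQVVQZ

Derivation:
Token 1: literal('S'). Output: "S"
Token 2: literal('Q'). Output: "SQ"
Token 3: backref(off=1, len=1). Copied 'Q' from pos 1. Output: "SQQ"
Token 4: backref(off=3, len=2). Copied 'SQ' from pos 0. Output: "SQQSQ"
Token 5: literal('Z'). Output: "SQQSQZ"
Token 6: backref(off=2, len=6) (overlapping!). Copied 'QZQZQZ' from pos 4. Output: "SQQSQZQZQZQZ"
Token 7: backref(off=4, len=3). Copied 'QZQ' from pos 8. Output: "SQQSQZQZQZQZQZQ"
Token 8: literal('V'). Output: "SQQSQZQZQZQZQZQV"
Token 9: backref(off=1, len=1). Copied 'V' from pos 15. Output: "SQQSQZQZQZQZQZQVV"
Token 10: backref(off=7, len=2). Copied 'QZ' from pos 10. Output: "SQQSQZQZQZQZQZQVVQZ"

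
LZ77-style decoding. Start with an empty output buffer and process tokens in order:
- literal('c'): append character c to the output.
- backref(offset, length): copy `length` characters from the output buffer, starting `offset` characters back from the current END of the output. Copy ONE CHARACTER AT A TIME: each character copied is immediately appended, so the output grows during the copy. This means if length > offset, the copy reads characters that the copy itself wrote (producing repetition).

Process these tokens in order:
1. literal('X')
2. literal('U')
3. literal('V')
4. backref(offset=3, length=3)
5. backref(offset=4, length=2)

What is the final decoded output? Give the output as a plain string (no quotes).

Token 1: literal('X'). Output: "X"
Token 2: literal('U'). Output: "XU"
Token 3: literal('V'). Output: "XUV"
Token 4: backref(off=3, len=3). Copied 'XUV' from pos 0. Output: "XUVXUV"
Token 5: backref(off=4, len=2). Copied 'VX' from pos 2. Output: "XUVXUVVX"

Answer: XUVXUVVX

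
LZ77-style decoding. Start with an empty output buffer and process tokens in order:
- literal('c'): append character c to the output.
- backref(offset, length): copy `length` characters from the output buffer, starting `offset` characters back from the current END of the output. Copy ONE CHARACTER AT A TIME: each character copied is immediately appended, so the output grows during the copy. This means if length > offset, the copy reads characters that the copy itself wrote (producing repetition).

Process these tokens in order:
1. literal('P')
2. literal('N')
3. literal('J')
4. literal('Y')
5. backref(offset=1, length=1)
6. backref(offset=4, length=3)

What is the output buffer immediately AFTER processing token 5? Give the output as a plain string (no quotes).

Token 1: literal('P'). Output: "P"
Token 2: literal('N'). Output: "PN"
Token 3: literal('J'). Output: "PNJ"
Token 4: literal('Y'). Output: "PNJY"
Token 5: backref(off=1, len=1). Copied 'Y' from pos 3. Output: "PNJYY"

Answer: PNJYY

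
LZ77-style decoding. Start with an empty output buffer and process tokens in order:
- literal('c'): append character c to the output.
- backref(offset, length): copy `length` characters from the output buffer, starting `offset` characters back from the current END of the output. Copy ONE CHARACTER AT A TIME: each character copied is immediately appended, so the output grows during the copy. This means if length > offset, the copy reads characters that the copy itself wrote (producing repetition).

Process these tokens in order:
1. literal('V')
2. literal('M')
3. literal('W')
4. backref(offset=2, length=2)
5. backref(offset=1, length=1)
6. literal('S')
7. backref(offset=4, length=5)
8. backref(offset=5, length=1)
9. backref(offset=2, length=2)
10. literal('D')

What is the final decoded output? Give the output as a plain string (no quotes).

Answer: VMWMWWSMWWSMMMMD

Derivation:
Token 1: literal('V'). Output: "V"
Token 2: literal('M'). Output: "VM"
Token 3: literal('W'). Output: "VMW"
Token 4: backref(off=2, len=2). Copied 'MW' from pos 1. Output: "VMWMW"
Token 5: backref(off=1, len=1). Copied 'W' from pos 4. Output: "VMWMWW"
Token 6: literal('S'). Output: "VMWMWWS"
Token 7: backref(off=4, len=5) (overlapping!). Copied 'MWWSM' from pos 3. Output: "VMWMWWSMWWSM"
Token 8: backref(off=5, len=1). Copied 'M' from pos 7. Output: "VMWMWWSMWWSMM"
Token 9: backref(off=2, len=2). Copied 'MM' from pos 11. Output: "VMWMWWSMWWSMMMM"
Token 10: literal('D'). Output: "VMWMWWSMWWSMMMMD"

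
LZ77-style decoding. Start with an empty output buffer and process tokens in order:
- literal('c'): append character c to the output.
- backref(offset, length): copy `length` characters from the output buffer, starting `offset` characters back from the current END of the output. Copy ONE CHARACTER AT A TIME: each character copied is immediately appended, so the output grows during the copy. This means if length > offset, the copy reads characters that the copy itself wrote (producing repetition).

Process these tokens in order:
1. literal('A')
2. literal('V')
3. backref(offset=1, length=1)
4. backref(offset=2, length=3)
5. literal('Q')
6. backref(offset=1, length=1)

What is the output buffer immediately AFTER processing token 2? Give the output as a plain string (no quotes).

Token 1: literal('A'). Output: "A"
Token 2: literal('V'). Output: "AV"

Answer: AV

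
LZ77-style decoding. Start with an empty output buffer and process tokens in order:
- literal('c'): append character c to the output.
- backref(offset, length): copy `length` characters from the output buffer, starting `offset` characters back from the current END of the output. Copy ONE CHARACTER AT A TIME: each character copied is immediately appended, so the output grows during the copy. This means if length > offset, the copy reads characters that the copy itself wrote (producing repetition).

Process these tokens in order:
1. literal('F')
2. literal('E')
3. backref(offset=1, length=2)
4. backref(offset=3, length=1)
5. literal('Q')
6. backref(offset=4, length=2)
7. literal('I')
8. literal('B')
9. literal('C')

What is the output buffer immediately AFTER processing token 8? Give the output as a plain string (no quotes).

Answer: FEEEEQEEIB

Derivation:
Token 1: literal('F'). Output: "F"
Token 2: literal('E'). Output: "FE"
Token 3: backref(off=1, len=2) (overlapping!). Copied 'EE' from pos 1. Output: "FEEE"
Token 4: backref(off=3, len=1). Copied 'E' from pos 1. Output: "FEEEE"
Token 5: literal('Q'). Output: "FEEEEQ"
Token 6: backref(off=4, len=2). Copied 'EE' from pos 2. Output: "FEEEEQEE"
Token 7: literal('I'). Output: "FEEEEQEEI"
Token 8: literal('B'). Output: "FEEEEQEEIB"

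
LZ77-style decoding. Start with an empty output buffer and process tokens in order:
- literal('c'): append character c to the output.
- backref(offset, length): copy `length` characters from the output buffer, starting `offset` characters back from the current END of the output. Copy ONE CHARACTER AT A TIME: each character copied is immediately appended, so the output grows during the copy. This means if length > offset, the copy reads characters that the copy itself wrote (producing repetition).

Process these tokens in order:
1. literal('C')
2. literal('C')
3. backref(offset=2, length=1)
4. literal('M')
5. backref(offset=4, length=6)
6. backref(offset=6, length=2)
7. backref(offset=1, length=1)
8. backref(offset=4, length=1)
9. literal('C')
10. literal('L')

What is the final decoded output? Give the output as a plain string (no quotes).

Token 1: literal('C'). Output: "C"
Token 2: literal('C'). Output: "CC"
Token 3: backref(off=2, len=1). Copied 'C' from pos 0. Output: "CCC"
Token 4: literal('M'). Output: "CCCM"
Token 5: backref(off=4, len=6) (overlapping!). Copied 'CCCMCC' from pos 0. Output: "CCCMCCCMCC"
Token 6: backref(off=6, len=2). Copied 'CC' from pos 4. Output: "CCCMCCCMCCCC"
Token 7: backref(off=1, len=1). Copied 'C' from pos 11. Output: "CCCMCCCMCCCCC"
Token 8: backref(off=4, len=1). Copied 'C' from pos 9. Output: "CCCMCCCMCCCCCC"
Token 9: literal('C'). Output: "CCCMCCCMCCCCCCC"
Token 10: literal('L'). Output: "CCCMCCCMCCCCCCCL"

Answer: CCCMCCCMCCCCCCCL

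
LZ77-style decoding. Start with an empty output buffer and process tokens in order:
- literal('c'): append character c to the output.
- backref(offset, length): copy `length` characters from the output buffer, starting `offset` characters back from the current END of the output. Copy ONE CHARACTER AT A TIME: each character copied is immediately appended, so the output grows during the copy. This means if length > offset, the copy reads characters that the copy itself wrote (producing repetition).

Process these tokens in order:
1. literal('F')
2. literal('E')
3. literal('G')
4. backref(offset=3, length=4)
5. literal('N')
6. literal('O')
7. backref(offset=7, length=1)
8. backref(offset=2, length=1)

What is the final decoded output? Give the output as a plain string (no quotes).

Answer: FEGFEGFNOGO

Derivation:
Token 1: literal('F'). Output: "F"
Token 2: literal('E'). Output: "FE"
Token 3: literal('G'). Output: "FEG"
Token 4: backref(off=3, len=4) (overlapping!). Copied 'FEGF' from pos 0. Output: "FEGFEGF"
Token 5: literal('N'). Output: "FEGFEGFN"
Token 6: literal('O'). Output: "FEGFEGFNO"
Token 7: backref(off=7, len=1). Copied 'G' from pos 2. Output: "FEGFEGFNOG"
Token 8: backref(off=2, len=1). Copied 'O' from pos 8. Output: "FEGFEGFNOGO"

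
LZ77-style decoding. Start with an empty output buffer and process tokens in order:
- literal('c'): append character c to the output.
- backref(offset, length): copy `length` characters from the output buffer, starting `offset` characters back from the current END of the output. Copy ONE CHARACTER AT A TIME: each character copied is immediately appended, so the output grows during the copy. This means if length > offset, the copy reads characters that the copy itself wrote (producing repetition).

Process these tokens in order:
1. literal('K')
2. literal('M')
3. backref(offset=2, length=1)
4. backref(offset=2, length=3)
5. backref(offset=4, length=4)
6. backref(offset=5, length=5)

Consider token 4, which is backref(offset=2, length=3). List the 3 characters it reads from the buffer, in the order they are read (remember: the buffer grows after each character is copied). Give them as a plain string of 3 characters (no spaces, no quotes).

Answer: MKM

Derivation:
Token 1: literal('K'). Output: "K"
Token 2: literal('M'). Output: "KM"
Token 3: backref(off=2, len=1). Copied 'K' from pos 0. Output: "KMK"
Token 4: backref(off=2, len=3). Buffer before: "KMK" (len 3)
  byte 1: read out[1]='M', append. Buffer now: "KMKM"
  byte 2: read out[2]='K', append. Buffer now: "KMKMK"
  byte 3: read out[3]='M', append. Buffer now: "KMKMKM"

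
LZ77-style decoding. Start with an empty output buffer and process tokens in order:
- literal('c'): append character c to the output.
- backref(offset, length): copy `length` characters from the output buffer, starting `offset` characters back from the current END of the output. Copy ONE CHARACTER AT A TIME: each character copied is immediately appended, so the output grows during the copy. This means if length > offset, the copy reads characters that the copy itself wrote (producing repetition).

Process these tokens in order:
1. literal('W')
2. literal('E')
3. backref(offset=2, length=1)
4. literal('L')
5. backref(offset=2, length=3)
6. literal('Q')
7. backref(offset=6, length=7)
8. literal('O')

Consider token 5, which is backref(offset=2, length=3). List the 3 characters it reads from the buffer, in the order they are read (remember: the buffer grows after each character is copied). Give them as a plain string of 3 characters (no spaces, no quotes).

Answer: WLW

Derivation:
Token 1: literal('W'). Output: "W"
Token 2: literal('E'). Output: "WE"
Token 3: backref(off=2, len=1). Copied 'W' from pos 0. Output: "WEW"
Token 4: literal('L'). Output: "WEWL"
Token 5: backref(off=2, len=3). Buffer before: "WEWL" (len 4)
  byte 1: read out[2]='W', append. Buffer now: "WEWLW"
  byte 2: read out[3]='L', append. Buffer now: "WEWLWL"
  byte 3: read out[4]='W', append. Buffer now: "WEWLWLW"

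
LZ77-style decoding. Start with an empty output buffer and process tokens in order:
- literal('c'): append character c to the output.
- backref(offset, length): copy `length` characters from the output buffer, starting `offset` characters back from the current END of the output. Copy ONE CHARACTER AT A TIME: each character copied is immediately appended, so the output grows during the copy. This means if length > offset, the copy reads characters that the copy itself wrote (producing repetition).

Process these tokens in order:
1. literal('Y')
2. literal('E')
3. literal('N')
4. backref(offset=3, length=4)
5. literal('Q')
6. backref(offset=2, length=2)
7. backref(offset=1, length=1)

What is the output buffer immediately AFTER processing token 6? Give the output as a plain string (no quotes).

Token 1: literal('Y'). Output: "Y"
Token 2: literal('E'). Output: "YE"
Token 3: literal('N'). Output: "YEN"
Token 4: backref(off=3, len=4) (overlapping!). Copied 'YENY' from pos 0. Output: "YENYENY"
Token 5: literal('Q'). Output: "YENYENYQ"
Token 6: backref(off=2, len=2). Copied 'YQ' from pos 6. Output: "YENYENYQYQ"

Answer: YENYENYQYQ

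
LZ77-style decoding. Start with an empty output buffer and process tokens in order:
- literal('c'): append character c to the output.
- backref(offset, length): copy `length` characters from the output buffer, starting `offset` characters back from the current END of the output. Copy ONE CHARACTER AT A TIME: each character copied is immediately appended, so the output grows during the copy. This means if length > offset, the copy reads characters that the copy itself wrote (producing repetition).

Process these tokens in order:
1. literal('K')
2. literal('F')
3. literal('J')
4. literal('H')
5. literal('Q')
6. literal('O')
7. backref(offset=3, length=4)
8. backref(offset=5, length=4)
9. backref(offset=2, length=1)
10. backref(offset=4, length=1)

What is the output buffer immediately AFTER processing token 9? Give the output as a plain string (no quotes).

Token 1: literal('K'). Output: "K"
Token 2: literal('F'). Output: "KF"
Token 3: literal('J'). Output: "KFJ"
Token 4: literal('H'). Output: "KFJH"
Token 5: literal('Q'). Output: "KFJHQ"
Token 6: literal('O'). Output: "KFJHQO"
Token 7: backref(off=3, len=4) (overlapping!). Copied 'HQOH' from pos 3. Output: "KFJHQOHQOH"
Token 8: backref(off=5, len=4). Copied 'OHQO' from pos 5. Output: "KFJHQOHQOHOHQO"
Token 9: backref(off=2, len=1). Copied 'Q' from pos 12. Output: "KFJHQOHQOHOHQOQ"

Answer: KFJHQOHQOHOHQOQ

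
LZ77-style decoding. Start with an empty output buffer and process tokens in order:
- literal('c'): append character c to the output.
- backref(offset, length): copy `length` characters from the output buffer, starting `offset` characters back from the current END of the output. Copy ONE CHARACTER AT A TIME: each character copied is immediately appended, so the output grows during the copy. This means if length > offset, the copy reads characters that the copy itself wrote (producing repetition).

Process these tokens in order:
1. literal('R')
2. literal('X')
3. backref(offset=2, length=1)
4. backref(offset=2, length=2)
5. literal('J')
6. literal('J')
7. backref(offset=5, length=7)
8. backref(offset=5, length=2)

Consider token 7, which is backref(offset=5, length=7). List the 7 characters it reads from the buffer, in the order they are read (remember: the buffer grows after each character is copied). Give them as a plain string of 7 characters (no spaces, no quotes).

Answer: RXRJJRX

Derivation:
Token 1: literal('R'). Output: "R"
Token 2: literal('X'). Output: "RX"
Token 3: backref(off=2, len=1). Copied 'R' from pos 0. Output: "RXR"
Token 4: backref(off=2, len=2). Copied 'XR' from pos 1. Output: "RXRXR"
Token 5: literal('J'). Output: "RXRXRJ"
Token 6: literal('J'). Output: "RXRXRJJ"
Token 7: backref(off=5, len=7). Buffer before: "RXRXRJJ" (len 7)
  byte 1: read out[2]='R', append. Buffer now: "RXRXRJJR"
  byte 2: read out[3]='X', append. Buffer now: "RXRXRJJRX"
  byte 3: read out[4]='R', append. Buffer now: "RXRXRJJRXR"
  byte 4: read out[5]='J', append. Buffer now: "RXRXRJJRXRJ"
  byte 5: read out[6]='J', append. Buffer now: "RXRXRJJRXRJJ"
  byte 6: read out[7]='R', append. Buffer now: "RXRXRJJRXRJJR"
  byte 7: read out[8]='X', append. Buffer now: "RXRXRJJRXRJJRX"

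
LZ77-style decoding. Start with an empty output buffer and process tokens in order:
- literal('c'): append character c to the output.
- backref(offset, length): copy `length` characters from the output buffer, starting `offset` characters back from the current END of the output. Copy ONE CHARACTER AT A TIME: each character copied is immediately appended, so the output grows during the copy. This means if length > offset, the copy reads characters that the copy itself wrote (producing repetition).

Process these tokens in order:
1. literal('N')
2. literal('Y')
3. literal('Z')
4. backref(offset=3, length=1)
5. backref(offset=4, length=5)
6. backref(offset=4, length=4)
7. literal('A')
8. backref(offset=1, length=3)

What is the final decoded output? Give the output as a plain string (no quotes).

Token 1: literal('N'). Output: "N"
Token 2: literal('Y'). Output: "NY"
Token 3: literal('Z'). Output: "NYZ"
Token 4: backref(off=3, len=1). Copied 'N' from pos 0. Output: "NYZN"
Token 5: backref(off=4, len=5) (overlapping!). Copied 'NYZNN' from pos 0. Output: "NYZNNYZNN"
Token 6: backref(off=4, len=4). Copied 'YZNN' from pos 5. Output: "NYZNNYZNNYZNN"
Token 7: literal('A'). Output: "NYZNNYZNNYZNNA"
Token 8: backref(off=1, len=3) (overlapping!). Copied 'AAA' from pos 13. Output: "NYZNNYZNNYZNNAAAA"

Answer: NYZNNYZNNYZNNAAAA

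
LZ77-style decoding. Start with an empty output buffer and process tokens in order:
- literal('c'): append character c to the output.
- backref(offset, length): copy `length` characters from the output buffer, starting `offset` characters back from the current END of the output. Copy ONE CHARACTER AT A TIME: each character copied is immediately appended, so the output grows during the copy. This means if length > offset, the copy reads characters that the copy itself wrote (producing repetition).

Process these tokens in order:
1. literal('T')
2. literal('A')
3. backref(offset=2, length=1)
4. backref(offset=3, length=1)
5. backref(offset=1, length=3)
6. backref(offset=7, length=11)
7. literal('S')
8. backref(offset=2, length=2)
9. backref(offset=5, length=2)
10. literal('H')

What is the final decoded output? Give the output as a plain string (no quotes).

Token 1: literal('T'). Output: "T"
Token 2: literal('A'). Output: "TA"
Token 3: backref(off=2, len=1). Copied 'T' from pos 0. Output: "TAT"
Token 4: backref(off=3, len=1). Copied 'T' from pos 0. Output: "TATT"
Token 5: backref(off=1, len=3) (overlapping!). Copied 'TTT' from pos 3. Output: "TATTTTT"
Token 6: backref(off=7, len=11) (overlapping!). Copied 'TATTTTTTATT' from pos 0. Output: "TATTTTTTATTTTTTATT"
Token 7: literal('S'). Output: "TATTTTTTATTTTTTATTS"
Token 8: backref(off=2, len=2). Copied 'TS' from pos 17. Output: "TATTTTTTATTTTTTATTSTS"
Token 9: backref(off=5, len=2). Copied 'TT' from pos 16. Output: "TATTTTTTATTTTTTATTSTSTT"
Token 10: literal('H'). Output: "TATTTTTTATTTTTTATTSTSTTH"

Answer: TATTTTTTATTTTTTATTSTSTTH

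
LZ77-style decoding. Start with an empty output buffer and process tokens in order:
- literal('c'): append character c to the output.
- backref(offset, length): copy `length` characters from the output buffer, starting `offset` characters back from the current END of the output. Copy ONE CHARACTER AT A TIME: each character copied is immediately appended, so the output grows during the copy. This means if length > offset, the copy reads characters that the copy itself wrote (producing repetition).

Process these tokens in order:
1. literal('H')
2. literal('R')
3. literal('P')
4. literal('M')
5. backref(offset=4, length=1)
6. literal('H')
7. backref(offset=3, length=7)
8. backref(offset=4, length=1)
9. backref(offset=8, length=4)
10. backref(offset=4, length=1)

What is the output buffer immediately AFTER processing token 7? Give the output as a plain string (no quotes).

Answer: HRPMHHMHHMHHM

Derivation:
Token 1: literal('H'). Output: "H"
Token 2: literal('R'). Output: "HR"
Token 3: literal('P'). Output: "HRP"
Token 4: literal('M'). Output: "HRPM"
Token 5: backref(off=4, len=1). Copied 'H' from pos 0. Output: "HRPMH"
Token 6: literal('H'). Output: "HRPMHH"
Token 7: backref(off=3, len=7) (overlapping!). Copied 'MHHMHHM' from pos 3. Output: "HRPMHHMHHMHHM"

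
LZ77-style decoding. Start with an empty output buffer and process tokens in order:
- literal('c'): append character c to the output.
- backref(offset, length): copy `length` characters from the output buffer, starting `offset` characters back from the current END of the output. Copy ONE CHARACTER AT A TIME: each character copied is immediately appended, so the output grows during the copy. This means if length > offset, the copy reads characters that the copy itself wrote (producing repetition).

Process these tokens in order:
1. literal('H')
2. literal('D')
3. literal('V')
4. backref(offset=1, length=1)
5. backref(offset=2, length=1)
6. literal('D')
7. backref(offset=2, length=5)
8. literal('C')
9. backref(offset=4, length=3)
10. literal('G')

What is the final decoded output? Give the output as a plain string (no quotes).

Answer: HDVVVDVDVDVCVDVG

Derivation:
Token 1: literal('H'). Output: "H"
Token 2: literal('D'). Output: "HD"
Token 3: literal('V'). Output: "HDV"
Token 4: backref(off=1, len=1). Copied 'V' from pos 2. Output: "HDVV"
Token 5: backref(off=2, len=1). Copied 'V' from pos 2. Output: "HDVVV"
Token 6: literal('D'). Output: "HDVVVD"
Token 7: backref(off=2, len=5) (overlapping!). Copied 'VDVDV' from pos 4. Output: "HDVVVDVDVDV"
Token 8: literal('C'). Output: "HDVVVDVDVDVC"
Token 9: backref(off=4, len=3). Copied 'VDV' from pos 8. Output: "HDVVVDVDVDVCVDV"
Token 10: literal('G'). Output: "HDVVVDVDVDVCVDVG"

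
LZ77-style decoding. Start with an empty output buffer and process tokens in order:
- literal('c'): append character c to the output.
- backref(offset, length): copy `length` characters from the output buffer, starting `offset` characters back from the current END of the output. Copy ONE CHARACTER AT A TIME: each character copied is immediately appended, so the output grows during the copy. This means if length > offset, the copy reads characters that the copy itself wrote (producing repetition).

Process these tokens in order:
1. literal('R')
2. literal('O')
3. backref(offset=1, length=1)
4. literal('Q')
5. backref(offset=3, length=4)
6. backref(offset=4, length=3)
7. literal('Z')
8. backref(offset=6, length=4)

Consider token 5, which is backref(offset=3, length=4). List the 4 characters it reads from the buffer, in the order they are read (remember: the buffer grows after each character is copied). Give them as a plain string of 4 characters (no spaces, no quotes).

Token 1: literal('R'). Output: "R"
Token 2: literal('O'). Output: "RO"
Token 3: backref(off=1, len=1). Copied 'O' from pos 1. Output: "ROO"
Token 4: literal('Q'). Output: "ROOQ"
Token 5: backref(off=3, len=4). Buffer before: "ROOQ" (len 4)
  byte 1: read out[1]='O', append. Buffer now: "ROOQO"
  byte 2: read out[2]='O', append. Buffer now: "ROOQOO"
  byte 3: read out[3]='Q', append. Buffer now: "ROOQOOQ"
  byte 4: read out[4]='O', append. Buffer now: "ROOQOOQO"

Answer: OOQO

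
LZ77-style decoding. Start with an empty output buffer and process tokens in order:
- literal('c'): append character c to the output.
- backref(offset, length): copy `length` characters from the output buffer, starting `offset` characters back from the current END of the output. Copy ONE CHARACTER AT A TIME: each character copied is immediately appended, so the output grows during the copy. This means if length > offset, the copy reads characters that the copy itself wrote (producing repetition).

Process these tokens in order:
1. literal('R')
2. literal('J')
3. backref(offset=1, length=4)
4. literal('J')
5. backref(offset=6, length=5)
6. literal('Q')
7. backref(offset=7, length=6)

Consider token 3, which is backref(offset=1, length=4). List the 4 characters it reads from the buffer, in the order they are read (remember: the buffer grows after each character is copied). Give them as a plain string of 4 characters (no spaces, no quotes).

Token 1: literal('R'). Output: "R"
Token 2: literal('J'). Output: "RJ"
Token 3: backref(off=1, len=4). Buffer before: "RJ" (len 2)
  byte 1: read out[1]='J', append. Buffer now: "RJJ"
  byte 2: read out[2]='J', append. Buffer now: "RJJJ"
  byte 3: read out[3]='J', append. Buffer now: "RJJJJ"
  byte 4: read out[4]='J', append. Buffer now: "RJJJJJ"

Answer: JJJJ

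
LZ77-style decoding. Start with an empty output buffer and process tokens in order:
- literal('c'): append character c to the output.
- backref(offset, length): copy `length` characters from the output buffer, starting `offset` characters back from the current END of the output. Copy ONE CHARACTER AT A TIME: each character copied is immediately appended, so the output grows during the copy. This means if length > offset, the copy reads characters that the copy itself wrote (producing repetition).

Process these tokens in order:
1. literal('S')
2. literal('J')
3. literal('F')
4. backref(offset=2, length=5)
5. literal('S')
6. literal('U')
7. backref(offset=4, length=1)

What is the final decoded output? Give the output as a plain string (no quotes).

Answer: SJFJFJFJSUF

Derivation:
Token 1: literal('S'). Output: "S"
Token 2: literal('J'). Output: "SJ"
Token 3: literal('F'). Output: "SJF"
Token 4: backref(off=2, len=5) (overlapping!). Copied 'JFJFJ' from pos 1. Output: "SJFJFJFJ"
Token 5: literal('S'). Output: "SJFJFJFJS"
Token 6: literal('U'). Output: "SJFJFJFJSU"
Token 7: backref(off=4, len=1). Copied 'F' from pos 6. Output: "SJFJFJFJSUF"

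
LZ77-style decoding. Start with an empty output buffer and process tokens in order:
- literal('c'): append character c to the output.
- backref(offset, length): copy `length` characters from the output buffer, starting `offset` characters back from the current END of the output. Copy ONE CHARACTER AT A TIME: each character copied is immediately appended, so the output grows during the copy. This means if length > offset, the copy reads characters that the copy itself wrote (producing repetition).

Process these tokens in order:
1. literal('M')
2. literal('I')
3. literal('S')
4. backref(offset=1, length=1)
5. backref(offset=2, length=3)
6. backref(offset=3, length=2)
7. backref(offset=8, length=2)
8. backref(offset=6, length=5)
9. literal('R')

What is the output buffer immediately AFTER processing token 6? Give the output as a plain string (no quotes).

Answer: MISSSSSSS

Derivation:
Token 1: literal('M'). Output: "M"
Token 2: literal('I'). Output: "MI"
Token 3: literal('S'). Output: "MIS"
Token 4: backref(off=1, len=1). Copied 'S' from pos 2. Output: "MISS"
Token 5: backref(off=2, len=3) (overlapping!). Copied 'SSS' from pos 2. Output: "MISSSSS"
Token 6: backref(off=3, len=2). Copied 'SS' from pos 4. Output: "MISSSSSSS"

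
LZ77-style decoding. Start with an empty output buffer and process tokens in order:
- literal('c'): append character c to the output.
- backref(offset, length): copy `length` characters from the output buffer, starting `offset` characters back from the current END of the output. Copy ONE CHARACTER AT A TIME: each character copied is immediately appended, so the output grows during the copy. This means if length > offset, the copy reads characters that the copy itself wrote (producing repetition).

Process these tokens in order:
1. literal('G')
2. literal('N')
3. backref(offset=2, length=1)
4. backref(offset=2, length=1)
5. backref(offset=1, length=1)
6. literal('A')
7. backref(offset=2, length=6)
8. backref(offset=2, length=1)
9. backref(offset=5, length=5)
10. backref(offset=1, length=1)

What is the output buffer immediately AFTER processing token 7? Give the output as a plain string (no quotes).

Token 1: literal('G'). Output: "G"
Token 2: literal('N'). Output: "GN"
Token 3: backref(off=2, len=1). Copied 'G' from pos 0. Output: "GNG"
Token 4: backref(off=2, len=1). Copied 'N' from pos 1. Output: "GNGN"
Token 5: backref(off=1, len=1). Copied 'N' from pos 3. Output: "GNGNN"
Token 6: literal('A'). Output: "GNGNNA"
Token 7: backref(off=2, len=6) (overlapping!). Copied 'NANANA' from pos 4. Output: "GNGNNANANANA"

Answer: GNGNNANANANA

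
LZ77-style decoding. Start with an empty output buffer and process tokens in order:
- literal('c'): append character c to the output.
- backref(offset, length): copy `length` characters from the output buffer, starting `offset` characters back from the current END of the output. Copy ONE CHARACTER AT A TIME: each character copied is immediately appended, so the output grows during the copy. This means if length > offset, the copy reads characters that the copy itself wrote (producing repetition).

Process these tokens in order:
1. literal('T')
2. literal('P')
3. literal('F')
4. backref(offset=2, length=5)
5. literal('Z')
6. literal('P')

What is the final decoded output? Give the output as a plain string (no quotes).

Token 1: literal('T'). Output: "T"
Token 2: literal('P'). Output: "TP"
Token 3: literal('F'). Output: "TPF"
Token 4: backref(off=2, len=5) (overlapping!). Copied 'PFPFP' from pos 1. Output: "TPFPFPFP"
Token 5: literal('Z'). Output: "TPFPFPFPZ"
Token 6: literal('P'). Output: "TPFPFPFPZP"

Answer: TPFPFPFPZP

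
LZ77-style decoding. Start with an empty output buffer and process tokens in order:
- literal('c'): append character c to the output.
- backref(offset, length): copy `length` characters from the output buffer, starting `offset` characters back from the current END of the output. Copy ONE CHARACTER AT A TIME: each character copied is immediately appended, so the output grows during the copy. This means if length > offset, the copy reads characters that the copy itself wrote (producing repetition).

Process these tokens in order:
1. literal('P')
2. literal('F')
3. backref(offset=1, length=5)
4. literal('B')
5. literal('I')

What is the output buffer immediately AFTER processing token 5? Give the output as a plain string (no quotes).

Token 1: literal('P'). Output: "P"
Token 2: literal('F'). Output: "PF"
Token 3: backref(off=1, len=5) (overlapping!). Copied 'FFFFF' from pos 1. Output: "PFFFFFF"
Token 4: literal('B'). Output: "PFFFFFFB"
Token 5: literal('I'). Output: "PFFFFFFBI"

Answer: PFFFFFFBI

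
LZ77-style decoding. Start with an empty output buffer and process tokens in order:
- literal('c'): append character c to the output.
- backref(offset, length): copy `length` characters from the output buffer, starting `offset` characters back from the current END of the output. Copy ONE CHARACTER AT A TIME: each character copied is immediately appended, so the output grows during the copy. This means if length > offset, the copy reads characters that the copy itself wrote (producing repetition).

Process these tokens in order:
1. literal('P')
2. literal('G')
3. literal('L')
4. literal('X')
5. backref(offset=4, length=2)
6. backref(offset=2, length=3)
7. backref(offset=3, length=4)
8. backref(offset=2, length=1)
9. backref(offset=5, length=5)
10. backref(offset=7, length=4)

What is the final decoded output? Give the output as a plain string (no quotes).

Answer: PGLXPGPGPPGPPPPGPPPPPPG

Derivation:
Token 1: literal('P'). Output: "P"
Token 2: literal('G'). Output: "PG"
Token 3: literal('L'). Output: "PGL"
Token 4: literal('X'). Output: "PGLX"
Token 5: backref(off=4, len=2). Copied 'PG' from pos 0. Output: "PGLXPG"
Token 6: backref(off=2, len=3) (overlapping!). Copied 'PGP' from pos 4. Output: "PGLXPGPGP"
Token 7: backref(off=3, len=4) (overlapping!). Copied 'PGPP' from pos 6. Output: "PGLXPGPGPPGPP"
Token 8: backref(off=2, len=1). Copied 'P' from pos 11. Output: "PGLXPGPGPPGPPP"
Token 9: backref(off=5, len=5). Copied 'PGPPP' from pos 9. Output: "PGLXPGPGPPGPPPPGPPP"
Token 10: backref(off=7, len=4). Copied 'PPPG' from pos 12. Output: "PGLXPGPGPPGPPPPGPPPPPPG"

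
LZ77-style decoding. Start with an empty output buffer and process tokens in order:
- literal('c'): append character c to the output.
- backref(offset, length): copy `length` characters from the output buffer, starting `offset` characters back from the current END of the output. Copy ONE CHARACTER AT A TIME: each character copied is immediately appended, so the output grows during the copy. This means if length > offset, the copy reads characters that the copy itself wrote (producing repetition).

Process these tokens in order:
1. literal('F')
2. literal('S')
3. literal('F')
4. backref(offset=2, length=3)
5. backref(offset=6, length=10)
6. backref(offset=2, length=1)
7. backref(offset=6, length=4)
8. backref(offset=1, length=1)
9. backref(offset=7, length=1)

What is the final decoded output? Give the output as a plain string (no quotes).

Token 1: literal('F'). Output: "F"
Token 2: literal('S'). Output: "FS"
Token 3: literal('F'). Output: "FSF"
Token 4: backref(off=2, len=3) (overlapping!). Copied 'SFS' from pos 1. Output: "FSFSFS"
Token 5: backref(off=6, len=10) (overlapping!). Copied 'FSFSFSFSFS' from pos 0. Output: "FSFSFSFSFSFSFSFS"
Token 6: backref(off=2, len=1). Copied 'F' from pos 14. Output: "FSFSFSFSFSFSFSFSF"
Token 7: backref(off=6, len=4). Copied 'SFSF' from pos 11. Output: "FSFSFSFSFSFSFSFSFSFSF"
Token 8: backref(off=1, len=1). Copied 'F' from pos 20. Output: "FSFSFSFSFSFSFSFSFSFSFF"
Token 9: backref(off=7, len=1). Copied 'S' from pos 15. Output: "FSFSFSFSFSFSFSFSFSFSFFS"

Answer: FSFSFSFSFSFSFSFSFSFSFFS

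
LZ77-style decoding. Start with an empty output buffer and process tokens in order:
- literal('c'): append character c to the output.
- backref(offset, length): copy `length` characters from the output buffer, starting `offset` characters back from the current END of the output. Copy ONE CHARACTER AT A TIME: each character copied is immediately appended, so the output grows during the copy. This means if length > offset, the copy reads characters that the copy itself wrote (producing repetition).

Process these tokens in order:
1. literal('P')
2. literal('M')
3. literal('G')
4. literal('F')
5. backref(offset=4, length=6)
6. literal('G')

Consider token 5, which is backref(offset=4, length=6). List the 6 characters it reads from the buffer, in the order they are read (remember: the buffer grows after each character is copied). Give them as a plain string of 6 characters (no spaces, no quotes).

Answer: PMGFPM

Derivation:
Token 1: literal('P'). Output: "P"
Token 2: literal('M'). Output: "PM"
Token 3: literal('G'). Output: "PMG"
Token 4: literal('F'). Output: "PMGF"
Token 5: backref(off=4, len=6). Buffer before: "PMGF" (len 4)
  byte 1: read out[0]='P', append. Buffer now: "PMGFP"
  byte 2: read out[1]='M', append. Buffer now: "PMGFPM"
  byte 3: read out[2]='G', append. Buffer now: "PMGFPMG"
  byte 4: read out[3]='F', append. Buffer now: "PMGFPMGF"
  byte 5: read out[4]='P', append. Buffer now: "PMGFPMGFP"
  byte 6: read out[5]='M', append. Buffer now: "PMGFPMGFPM"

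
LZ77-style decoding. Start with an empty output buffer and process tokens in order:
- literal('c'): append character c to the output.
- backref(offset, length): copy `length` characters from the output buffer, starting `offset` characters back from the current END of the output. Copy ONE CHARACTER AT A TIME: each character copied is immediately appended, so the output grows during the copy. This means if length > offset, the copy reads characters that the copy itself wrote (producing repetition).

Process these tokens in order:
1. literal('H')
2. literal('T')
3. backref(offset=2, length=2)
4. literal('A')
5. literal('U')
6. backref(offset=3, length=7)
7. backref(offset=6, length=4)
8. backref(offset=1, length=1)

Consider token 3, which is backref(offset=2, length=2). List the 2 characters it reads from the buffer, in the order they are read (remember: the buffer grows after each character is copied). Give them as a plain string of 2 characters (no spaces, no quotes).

Answer: HT

Derivation:
Token 1: literal('H'). Output: "H"
Token 2: literal('T'). Output: "HT"
Token 3: backref(off=2, len=2). Buffer before: "HT" (len 2)
  byte 1: read out[0]='H', append. Buffer now: "HTH"
  byte 2: read out[1]='T', append. Buffer now: "HTHT"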